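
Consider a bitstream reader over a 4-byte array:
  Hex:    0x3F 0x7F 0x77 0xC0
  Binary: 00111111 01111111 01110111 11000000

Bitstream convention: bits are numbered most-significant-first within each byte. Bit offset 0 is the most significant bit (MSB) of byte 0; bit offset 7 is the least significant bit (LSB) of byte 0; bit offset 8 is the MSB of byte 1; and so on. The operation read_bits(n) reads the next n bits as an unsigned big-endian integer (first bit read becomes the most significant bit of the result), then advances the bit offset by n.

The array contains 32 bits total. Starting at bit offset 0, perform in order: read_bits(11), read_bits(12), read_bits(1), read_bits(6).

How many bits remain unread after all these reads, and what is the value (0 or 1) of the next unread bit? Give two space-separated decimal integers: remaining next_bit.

Answer: 2 0

Derivation:
Read 1: bits[0:11] width=11 -> value=507 (bin 00111111011); offset now 11 = byte 1 bit 3; 21 bits remain
Read 2: bits[11:23] width=12 -> value=4027 (bin 111110111011); offset now 23 = byte 2 bit 7; 9 bits remain
Read 3: bits[23:24] width=1 -> value=1 (bin 1); offset now 24 = byte 3 bit 0; 8 bits remain
Read 4: bits[24:30] width=6 -> value=48 (bin 110000); offset now 30 = byte 3 bit 6; 2 bits remain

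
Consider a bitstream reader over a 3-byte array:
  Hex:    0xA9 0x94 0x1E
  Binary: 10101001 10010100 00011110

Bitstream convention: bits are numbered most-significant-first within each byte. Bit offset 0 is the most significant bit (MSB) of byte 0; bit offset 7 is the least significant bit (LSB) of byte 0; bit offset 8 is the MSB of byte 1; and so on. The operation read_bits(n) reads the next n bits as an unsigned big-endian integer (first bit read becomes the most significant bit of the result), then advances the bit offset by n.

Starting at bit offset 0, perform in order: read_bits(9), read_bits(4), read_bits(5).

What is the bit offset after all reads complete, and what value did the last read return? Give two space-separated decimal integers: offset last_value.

Read 1: bits[0:9] width=9 -> value=339 (bin 101010011); offset now 9 = byte 1 bit 1; 15 bits remain
Read 2: bits[9:13] width=4 -> value=2 (bin 0010); offset now 13 = byte 1 bit 5; 11 bits remain
Read 3: bits[13:18] width=5 -> value=16 (bin 10000); offset now 18 = byte 2 bit 2; 6 bits remain

Answer: 18 16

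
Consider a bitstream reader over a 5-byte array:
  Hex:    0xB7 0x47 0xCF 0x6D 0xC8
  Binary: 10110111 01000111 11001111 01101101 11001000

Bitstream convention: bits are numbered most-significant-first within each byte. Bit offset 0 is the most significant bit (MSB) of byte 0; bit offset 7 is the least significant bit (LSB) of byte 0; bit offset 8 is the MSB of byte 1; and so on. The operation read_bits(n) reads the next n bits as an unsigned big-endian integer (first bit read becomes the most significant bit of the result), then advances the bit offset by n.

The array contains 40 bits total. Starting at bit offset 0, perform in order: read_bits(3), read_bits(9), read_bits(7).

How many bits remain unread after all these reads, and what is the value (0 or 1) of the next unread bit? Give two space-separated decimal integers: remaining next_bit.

Answer: 21 0

Derivation:
Read 1: bits[0:3] width=3 -> value=5 (bin 101); offset now 3 = byte 0 bit 3; 37 bits remain
Read 2: bits[3:12] width=9 -> value=372 (bin 101110100); offset now 12 = byte 1 bit 4; 28 bits remain
Read 3: bits[12:19] width=7 -> value=62 (bin 0111110); offset now 19 = byte 2 bit 3; 21 bits remain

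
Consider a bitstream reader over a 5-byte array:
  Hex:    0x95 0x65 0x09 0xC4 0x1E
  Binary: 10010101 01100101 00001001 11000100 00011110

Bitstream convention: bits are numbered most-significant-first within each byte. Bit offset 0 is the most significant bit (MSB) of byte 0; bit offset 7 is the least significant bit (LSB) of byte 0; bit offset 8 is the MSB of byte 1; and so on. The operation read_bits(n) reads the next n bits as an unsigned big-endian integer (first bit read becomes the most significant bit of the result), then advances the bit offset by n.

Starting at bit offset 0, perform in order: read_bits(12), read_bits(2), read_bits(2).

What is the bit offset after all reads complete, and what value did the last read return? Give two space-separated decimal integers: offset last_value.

Read 1: bits[0:12] width=12 -> value=2390 (bin 100101010110); offset now 12 = byte 1 bit 4; 28 bits remain
Read 2: bits[12:14] width=2 -> value=1 (bin 01); offset now 14 = byte 1 bit 6; 26 bits remain
Read 3: bits[14:16] width=2 -> value=1 (bin 01); offset now 16 = byte 2 bit 0; 24 bits remain

Answer: 16 1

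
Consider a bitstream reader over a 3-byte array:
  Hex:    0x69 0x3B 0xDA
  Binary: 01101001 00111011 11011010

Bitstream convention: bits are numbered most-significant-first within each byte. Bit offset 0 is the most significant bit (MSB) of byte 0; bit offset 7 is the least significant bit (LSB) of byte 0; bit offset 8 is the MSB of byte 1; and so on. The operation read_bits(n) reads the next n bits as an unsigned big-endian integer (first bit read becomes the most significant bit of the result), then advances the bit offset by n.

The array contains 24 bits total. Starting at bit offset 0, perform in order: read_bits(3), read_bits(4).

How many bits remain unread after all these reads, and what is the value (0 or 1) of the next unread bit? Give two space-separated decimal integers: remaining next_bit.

Read 1: bits[0:3] width=3 -> value=3 (bin 011); offset now 3 = byte 0 bit 3; 21 bits remain
Read 2: bits[3:7] width=4 -> value=4 (bin 0100); offset now 7 = byte 0 bit 7; 17 bits remain

Answer: 17 1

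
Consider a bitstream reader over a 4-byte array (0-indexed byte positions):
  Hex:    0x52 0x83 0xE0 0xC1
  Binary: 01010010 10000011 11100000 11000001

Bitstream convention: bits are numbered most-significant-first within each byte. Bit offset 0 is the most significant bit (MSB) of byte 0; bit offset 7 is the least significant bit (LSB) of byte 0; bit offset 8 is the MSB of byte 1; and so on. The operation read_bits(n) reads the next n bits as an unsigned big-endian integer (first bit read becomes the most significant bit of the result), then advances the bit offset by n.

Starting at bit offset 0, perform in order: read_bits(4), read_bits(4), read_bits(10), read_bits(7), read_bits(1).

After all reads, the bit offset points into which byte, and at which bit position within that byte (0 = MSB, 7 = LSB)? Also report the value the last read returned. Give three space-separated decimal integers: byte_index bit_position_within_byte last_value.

Read 1: bits[0:4] width=4 -> value=5 (bin 0101); offset now 4 = byte 0 bit 4; 28 bits remain
Read 2: bits[4:8] width=4 -> value=2 (bin 0010); offset now 8 = byte 1 bit 0; 24 bits remain
Read 3: bits[8:18] width=10 -> value=527 (bin 1000001111); offset now 18 = byte 2 bit 2; 14 bits remain
Read 4: bits[18:25] width=7 -> value=65 (bin 1000001); offset now 25 = byte 3 bit 1; 7 bits remain
Read 5: bits[25:26] width=1 -> value=1 (bin 1); offset now 26 = byte 3 bit 2; 6 bits remain

Answer: 3 2 1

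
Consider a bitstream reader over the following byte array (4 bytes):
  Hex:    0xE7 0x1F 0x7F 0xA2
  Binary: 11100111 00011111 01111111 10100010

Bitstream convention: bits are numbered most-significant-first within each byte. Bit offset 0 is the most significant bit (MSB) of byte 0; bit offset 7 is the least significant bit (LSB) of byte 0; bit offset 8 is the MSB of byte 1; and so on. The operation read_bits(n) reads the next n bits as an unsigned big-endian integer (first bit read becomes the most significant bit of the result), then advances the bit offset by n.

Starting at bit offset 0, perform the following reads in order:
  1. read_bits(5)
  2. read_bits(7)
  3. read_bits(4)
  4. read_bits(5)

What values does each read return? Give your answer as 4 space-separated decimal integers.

Read 1: bits[0:5] width=5 -> value=28 (bin 11100); offset now 5 = byte 0 bit 5; 27 bits remain
Read 2: bits[5:12] width=7 -> value=113 (bin 1110001); offset now 12 = byte 1 bit 4; 20 bits remain
Read 3: bits[12:16] width=4 -> value=15 (bin 1111); offset now 16 = byte 2 bit 0; 16 bits remain
Read 4: bits[16:21] width=5 -> value=15 (bin 01111); offset now 21 = byte 2 bit 5; 11 bits remain

Answer: 28 113 15 15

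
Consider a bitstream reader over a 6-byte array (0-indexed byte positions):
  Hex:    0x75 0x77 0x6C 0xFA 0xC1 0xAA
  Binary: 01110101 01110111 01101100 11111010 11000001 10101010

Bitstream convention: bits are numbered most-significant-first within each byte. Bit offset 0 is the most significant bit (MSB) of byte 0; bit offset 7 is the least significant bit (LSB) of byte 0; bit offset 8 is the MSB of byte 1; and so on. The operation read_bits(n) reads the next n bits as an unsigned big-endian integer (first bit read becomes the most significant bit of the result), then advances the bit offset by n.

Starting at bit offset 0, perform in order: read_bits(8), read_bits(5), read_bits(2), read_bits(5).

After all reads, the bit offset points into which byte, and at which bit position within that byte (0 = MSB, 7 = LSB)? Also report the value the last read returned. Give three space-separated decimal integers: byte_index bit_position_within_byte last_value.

Answer: 2 4 22

Derivation:
Read 1: bits[0:8] width=8 -> value=117 (bin 01110101); offset now 8 = byte 1 bit 0; 40 bits remain
Read 2: bits[8:13] width=5 -> value=14 (bin 01110); offset now 13 = byte 1 bit 5; 35 bits remain
Read 3: bits[13:15] width=2 -> value=3 (bin 11); offset now 15 = byte 1 bit 7; 33 bits remain
Read 4: bits[15:20] width=5 -> value=22 (bin 10110); offset now 20 = byte 2 bit 4; 28 bits remain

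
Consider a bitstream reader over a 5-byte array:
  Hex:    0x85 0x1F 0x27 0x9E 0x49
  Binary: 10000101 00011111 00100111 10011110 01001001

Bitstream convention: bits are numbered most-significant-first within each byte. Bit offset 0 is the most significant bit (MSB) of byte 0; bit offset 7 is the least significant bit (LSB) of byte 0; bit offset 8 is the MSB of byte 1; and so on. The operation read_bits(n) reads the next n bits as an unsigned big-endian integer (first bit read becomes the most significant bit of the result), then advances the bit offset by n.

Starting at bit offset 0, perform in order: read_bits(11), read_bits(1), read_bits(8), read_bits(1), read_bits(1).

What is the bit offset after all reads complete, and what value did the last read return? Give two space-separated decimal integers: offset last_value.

Answer: 22 1

Derivation:
Read 1: bits[0:11] width=11 -> value=1064 (bin 10000101000); offset now 11 = byte 1 bit 3; 29 bits remain
Read 2: bits[11:12] width=1 -> value=1 (bin 1); offset now 12 = byte 1 bit 4; 28 bits remain
Read 3: bits[12:20] width=8 -> value=242 (bin 11110010); offset now 20 = byte 2 bit 4; 20 bits remain
Read 4: bits[20:21] width=1 -> value=0 (bin 0); offset now 21 = byte 2 bit 5; 19 bits remain
Read 5: bits[21:22] width=1 -> value=1 (bin 1); offset now 22 = byte 2 bit 6; 18 bits remain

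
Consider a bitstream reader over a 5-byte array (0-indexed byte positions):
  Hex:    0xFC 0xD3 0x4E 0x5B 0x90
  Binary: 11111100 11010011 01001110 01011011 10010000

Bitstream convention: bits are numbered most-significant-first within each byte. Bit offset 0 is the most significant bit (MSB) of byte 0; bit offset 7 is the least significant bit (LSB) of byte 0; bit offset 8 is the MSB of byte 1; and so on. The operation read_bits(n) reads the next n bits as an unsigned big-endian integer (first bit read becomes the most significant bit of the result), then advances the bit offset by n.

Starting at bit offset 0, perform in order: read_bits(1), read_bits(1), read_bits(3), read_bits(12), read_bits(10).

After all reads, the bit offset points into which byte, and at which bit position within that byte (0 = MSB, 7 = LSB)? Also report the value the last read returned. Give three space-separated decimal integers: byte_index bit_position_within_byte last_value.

Answer: 3 3 626

Derivation:
Read 1: bits[0:1] width=1 -> value=1 (bin 1); offset now 1 = byte 0 bit 1; 39 bits remain
Read 2: bits[1:2] width=1 -> value=1 (bin 1); offset now 2 = byte 0 bit 2; 38 bits remain
Read 3: bits[2:5] width=3 -> value=7 (bin 111); offset now 5 = byte 0 bit 5; 35 bits remain
Read 4: bits[5:17] width=12 -> value=2470 (bin 100110100110); offset now 17 = byte 2 bit 1; 23 bits remain
Read 5: bits[17:27] width=10 -> value=626 (bin 1001110010); offset now 27 = byte 3 bit 3; 13 bits remain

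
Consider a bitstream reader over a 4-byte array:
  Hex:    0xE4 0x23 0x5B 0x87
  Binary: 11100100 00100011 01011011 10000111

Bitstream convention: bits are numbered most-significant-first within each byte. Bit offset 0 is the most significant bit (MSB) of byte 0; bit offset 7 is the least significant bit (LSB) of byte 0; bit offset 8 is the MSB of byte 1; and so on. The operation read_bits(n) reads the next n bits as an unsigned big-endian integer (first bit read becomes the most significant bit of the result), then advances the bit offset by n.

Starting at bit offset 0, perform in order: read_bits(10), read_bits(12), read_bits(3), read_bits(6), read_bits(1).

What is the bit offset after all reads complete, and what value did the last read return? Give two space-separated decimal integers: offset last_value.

Answer: 32 1

Derivation:
Read 1: bits[0:10] width=10 -> value=912 (bin 1110010000); offset now 10 = byte 1 bit 2; 22 bits remain
Read 2: bits[10:22] width=12 -> value=2262 (bin 100011010110); offset now 22 = byte 2 bit 6; 10 bits remain
Read 3: bits[22:25] width=3 -> value=7 (bin 111); offset now 25 = byte 3 bit 1; 7 bits remain
Read 4: bits[25:31] width=6 -> value=3 (bin 000011); offset now 31 = byte 3 bit 7; 1 bits remain
Read 5: bits[31:32] width=1 -> value=1 (bin 1); offset now 32 = byte 4 bit 0; 0 bits remain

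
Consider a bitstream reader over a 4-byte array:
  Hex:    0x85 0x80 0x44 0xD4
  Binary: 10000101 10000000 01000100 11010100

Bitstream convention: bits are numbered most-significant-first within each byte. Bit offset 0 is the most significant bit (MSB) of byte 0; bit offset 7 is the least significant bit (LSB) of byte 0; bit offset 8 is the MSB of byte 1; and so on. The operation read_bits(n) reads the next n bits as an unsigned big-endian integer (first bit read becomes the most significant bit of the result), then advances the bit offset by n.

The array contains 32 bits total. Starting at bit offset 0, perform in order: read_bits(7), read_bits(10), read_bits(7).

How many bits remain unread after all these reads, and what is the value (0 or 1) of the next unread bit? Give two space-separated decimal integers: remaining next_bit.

Answer: 8 1

Derivation:
Read 1: bits[0:7] width=7 -> value=66 (bin 1000010); offset now 7 = byte 0 bit 7; 25 bits remain
Read 2: bits[7:17] width=10 -> value=768 (bin 1100000000); offset now 17 = byte 2 bit 1; 15 bits remain
Read 3: bits[17:24] width=7 -> value=68 (bin 1000100); offset now 24 = byte 3 bit 0; 8 bits remain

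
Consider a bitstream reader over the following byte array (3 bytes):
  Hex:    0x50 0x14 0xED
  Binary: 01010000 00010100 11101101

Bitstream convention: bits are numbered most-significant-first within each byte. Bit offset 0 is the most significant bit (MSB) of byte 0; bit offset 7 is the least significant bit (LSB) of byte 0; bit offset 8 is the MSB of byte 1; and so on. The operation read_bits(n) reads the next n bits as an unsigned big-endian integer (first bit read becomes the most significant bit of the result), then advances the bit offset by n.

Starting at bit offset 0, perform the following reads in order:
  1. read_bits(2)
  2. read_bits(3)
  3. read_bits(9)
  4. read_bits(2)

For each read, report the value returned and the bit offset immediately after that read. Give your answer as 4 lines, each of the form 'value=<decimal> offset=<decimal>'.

Answer: value=1 offset=2
value=2 offset=5
value=5 offset=14
value=0 offset=16

Derivation:
Read 1: bits[0:2] width=2 -> value=1 (bin 01); offset now 2 = byte 0 bit 2; 22 bits remain
Read 2: bits[2:5] width=3 -> value=2 (bin 010); offset now 5 = byte 0 bit 5; 19 bits remain
Read 3: bits[5:14] width=9 -> value=5 (bin 000000101); offset now 14 = byte 1 bit 6; 10 bits remain
Read 4: bits[14:16] width=2 -> value=0 (bin 00); offset now 16 = byte 2 bit 0; 8 bits remain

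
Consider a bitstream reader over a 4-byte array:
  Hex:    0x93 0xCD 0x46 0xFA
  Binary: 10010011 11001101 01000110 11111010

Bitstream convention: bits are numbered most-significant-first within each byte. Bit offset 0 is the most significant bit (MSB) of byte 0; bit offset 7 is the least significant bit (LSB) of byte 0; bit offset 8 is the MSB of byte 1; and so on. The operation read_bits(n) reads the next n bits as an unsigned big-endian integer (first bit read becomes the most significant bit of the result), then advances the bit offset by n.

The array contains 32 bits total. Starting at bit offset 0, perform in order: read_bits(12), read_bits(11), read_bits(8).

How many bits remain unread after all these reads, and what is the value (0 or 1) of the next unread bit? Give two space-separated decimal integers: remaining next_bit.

Answer: 1 0

Derivation:
Read 1: bits[0:12] width=12 -> value=2364 (bin 100100111100); offset now 12 = byte 1 bit 4; 20 bits remain
Read 2: bits[12:23] width=11 -> value=1699 (bin 11010100011); offset now 23 = byte 2 bit 7; 9 bits remain
Read 3: bits[23:31] width=8 -> value=125 (bin 01111101); offset now 31 = byte 3 bit 7; 1 bits remain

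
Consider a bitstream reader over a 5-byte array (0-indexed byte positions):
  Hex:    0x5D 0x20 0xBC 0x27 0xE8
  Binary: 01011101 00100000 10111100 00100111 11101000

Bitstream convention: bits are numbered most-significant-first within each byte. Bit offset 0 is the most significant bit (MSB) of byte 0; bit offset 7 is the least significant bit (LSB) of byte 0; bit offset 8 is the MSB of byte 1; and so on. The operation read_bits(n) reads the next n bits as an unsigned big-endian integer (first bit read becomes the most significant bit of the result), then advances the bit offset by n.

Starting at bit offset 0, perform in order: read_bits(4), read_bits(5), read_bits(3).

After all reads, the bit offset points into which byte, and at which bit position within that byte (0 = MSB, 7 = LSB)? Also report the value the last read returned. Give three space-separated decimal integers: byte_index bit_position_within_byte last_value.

Answer: 1 4 2

Derivation:
Read 1: bits[0:4] width=4 -> value=5 (bin 0101); offset now 4 = byte 0 bit 4; 36 bits remain
Read 2: bits[4:9] width=5 -> value=26 (bin 11010); offset now 9 = byte 1 bit 1; 31 bits remain
Read 3: bits[9:12] width=3 -> value=2 (bin 010); offset now 12 = byte 1 bit 4; 28 bits remain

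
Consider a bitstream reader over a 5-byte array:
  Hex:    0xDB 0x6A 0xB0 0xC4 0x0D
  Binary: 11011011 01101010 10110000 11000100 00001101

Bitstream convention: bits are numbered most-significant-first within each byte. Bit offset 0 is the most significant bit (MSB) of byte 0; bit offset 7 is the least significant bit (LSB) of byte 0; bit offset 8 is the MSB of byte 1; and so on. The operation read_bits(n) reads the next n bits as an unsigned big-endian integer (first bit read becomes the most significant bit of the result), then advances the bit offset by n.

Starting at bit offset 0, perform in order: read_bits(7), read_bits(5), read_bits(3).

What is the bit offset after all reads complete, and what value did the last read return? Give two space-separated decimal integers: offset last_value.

Read 1: bits[0:7] width=7 -> value=109 (bin 1101101); offset now 7 = byte 0 bit 7; 33 bits remain
Read 2: bits[7:12] width=5 -> value=22 (bin 10110); offset now 12 = byte 1 bit 4; 28 bits remain
Read 3: bits[12:15] width=3 -> value=5 (bin 101); offset now 15 = byte 1 bit 7; 25 bits remain

Answer: 15 5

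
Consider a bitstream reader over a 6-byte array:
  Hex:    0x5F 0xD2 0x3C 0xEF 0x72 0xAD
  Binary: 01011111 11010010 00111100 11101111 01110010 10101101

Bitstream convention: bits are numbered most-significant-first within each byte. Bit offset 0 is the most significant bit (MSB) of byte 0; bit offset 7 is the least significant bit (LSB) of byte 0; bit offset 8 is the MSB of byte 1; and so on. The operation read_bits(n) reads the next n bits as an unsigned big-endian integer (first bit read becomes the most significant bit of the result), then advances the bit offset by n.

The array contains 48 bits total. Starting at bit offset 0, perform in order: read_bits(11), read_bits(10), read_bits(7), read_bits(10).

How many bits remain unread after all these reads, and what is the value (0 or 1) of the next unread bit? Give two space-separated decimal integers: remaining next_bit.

Answer: 10 1

Derivation:
Read 1: bits[0:11] width=11 -> value=766 (bin 01011111110); offset now 11 = byte 1 bit 3; 37 bits remain
Read 2: bits[11:21] width=10 -> value=583 (bin 1001000111); offset now 21 = byte 2 bit 5; 27 bits remain
Read 3: bits[21:28] width=7 -> value=78 (bin 1001110); offset now 28 = byte 3 bit 4; 20 bits remain
Read 4: bits[28:38] width=10 -> value=988 (bin 1111011100); offset now 38 = byte 4 bit 6; 10 bits remain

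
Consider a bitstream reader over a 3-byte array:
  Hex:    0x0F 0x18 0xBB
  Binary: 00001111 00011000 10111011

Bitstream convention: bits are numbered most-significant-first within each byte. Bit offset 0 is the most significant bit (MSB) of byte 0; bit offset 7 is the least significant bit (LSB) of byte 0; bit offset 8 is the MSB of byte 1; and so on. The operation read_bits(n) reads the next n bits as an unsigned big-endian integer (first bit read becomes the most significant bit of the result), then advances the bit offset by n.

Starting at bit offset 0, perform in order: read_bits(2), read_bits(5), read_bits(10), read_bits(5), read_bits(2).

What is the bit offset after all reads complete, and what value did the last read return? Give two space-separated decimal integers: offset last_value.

Read 1: bits[0:2] width=2 -> value=0 (bin 00); offset now 2 = byte 0 bit 2; 22 bits remain
Read 2: bits[2:7] width=5 -> value=7 (bin 00111); offset now 7 = byte 0 bit 7; 17 bits remain
Read 3: bits[7:17] width=10 -> value=561 (bin 1000110001); offset now 17 = byte 2 bit 1; 7 bits remain
Read 4: bits[17:22] width=5 -> value=14 (bin 01110); offset now 22 = byte 2 bit 6; 2 bits remain
Read 5: bits[22:24] width=2 -> value=3 (bin 11); offset now 24 = byte 3 bit 0; 0 bits remain

Answer: 24 3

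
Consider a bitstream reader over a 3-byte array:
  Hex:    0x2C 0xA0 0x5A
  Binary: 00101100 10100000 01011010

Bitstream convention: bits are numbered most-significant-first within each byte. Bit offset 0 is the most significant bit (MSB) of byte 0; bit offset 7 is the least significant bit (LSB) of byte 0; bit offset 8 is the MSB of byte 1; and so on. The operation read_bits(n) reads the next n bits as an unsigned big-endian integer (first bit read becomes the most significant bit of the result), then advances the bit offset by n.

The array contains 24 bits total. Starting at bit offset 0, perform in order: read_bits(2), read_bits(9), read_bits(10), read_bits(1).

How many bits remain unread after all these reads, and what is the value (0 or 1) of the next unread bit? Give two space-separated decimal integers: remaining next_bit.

Answer: 2 1

Derivation:
Read 1: bits[0:2] width=2 -> value=0 (bin 00); offset now 2 = byte 0 bit 2; 22 bits remain
Read 2: bits[2:11] width=9 -> value=357 (bin 101100101); offset now 11 = byte 1 bit 3; 13 bits remain
Read 3: bits[11:21] width=10 -> value=11 (bin 0000001011); offset now 21 = byte 2 bit 5; 3 bits remain
Read 4: bits[21:22] width=1 -> value=0 (bin 0); offset now 22 = byte 2 bit 6; 2 bits remain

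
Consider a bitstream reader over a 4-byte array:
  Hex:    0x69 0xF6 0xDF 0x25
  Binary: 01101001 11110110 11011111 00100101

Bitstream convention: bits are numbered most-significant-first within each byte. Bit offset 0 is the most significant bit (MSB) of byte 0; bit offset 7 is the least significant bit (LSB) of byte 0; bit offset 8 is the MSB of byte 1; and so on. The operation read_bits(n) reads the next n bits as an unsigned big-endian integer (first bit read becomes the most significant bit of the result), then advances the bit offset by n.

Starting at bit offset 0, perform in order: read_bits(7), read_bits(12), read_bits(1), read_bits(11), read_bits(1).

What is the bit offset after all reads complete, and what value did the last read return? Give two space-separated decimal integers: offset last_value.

Answer: 32 1

Derivation:
Read 1: bits[0:7] width=7 -> value=52 (bin 0110100); offset now 7 = byte 0 bit 7; 25 bits remain
Read 2: bits[7:19] width=12 -> value=4022 (bin 111110110110); offset now 19 = byte 2 bit 3; 13 bits remain
Read 3: bits[19:20] width=1 -> value=1 (bin 1); offset now 20 = byte 2 bit 4; 12 bits remain
Read 4: bits[20:31] width=11 -> value=1938 (bin 11110010010); offset now 31 = byte 3 bit 7; 1 bits remain
Read 5: bits[31:32] width=1 -> value=1 (bin 1); offset now 32 = byte 4 bit 0; 0 bits remain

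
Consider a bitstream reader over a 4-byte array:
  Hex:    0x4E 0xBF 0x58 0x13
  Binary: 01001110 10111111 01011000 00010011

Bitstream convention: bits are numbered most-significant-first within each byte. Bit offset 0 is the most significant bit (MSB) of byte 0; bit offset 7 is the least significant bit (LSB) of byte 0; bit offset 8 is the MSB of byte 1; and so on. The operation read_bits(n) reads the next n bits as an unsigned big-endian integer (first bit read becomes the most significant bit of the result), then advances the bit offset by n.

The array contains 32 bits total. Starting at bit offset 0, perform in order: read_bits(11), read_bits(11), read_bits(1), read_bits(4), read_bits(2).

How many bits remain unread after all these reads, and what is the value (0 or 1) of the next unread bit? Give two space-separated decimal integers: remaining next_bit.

Answer: 3 0

Derivation:
Read 1: bits[0:11] width=11 -> value=629 (bin 01001110101); offset now 11 = byte 1 bit 3; 21 bits remain
Read 2: bits[11:22] width=11 -> value=2006 (bin 11111010110); offset now 22 = byte 2 bit 6; 10 bits remain
Read 3: bits[22:23] width=1 -> value=0 (bin 0); offset now 23 = byte 2 bit 7; 9 bits remain
Read 4: bits[23:27] width=4 -> value=0 (bin 0000); offset now 27 = byte 3 bit 3; 5 bits remain
Read 5: bits[27:29] width=2 -> value=2 (bin 10); offset now 29 = byte 3 bit 5; 3 bits remain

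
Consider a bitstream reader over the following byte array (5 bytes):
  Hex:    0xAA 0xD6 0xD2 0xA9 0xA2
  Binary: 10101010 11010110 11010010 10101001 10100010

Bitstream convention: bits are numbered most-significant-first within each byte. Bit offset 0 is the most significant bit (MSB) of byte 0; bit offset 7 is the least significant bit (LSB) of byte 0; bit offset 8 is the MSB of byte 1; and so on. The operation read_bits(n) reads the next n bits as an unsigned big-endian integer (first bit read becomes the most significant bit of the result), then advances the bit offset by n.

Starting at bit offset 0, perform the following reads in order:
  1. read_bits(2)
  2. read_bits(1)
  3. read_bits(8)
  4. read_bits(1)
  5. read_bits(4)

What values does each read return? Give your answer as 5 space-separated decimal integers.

Read 1: bits[0:2] width=2 -> value=2 (bin 10); offset now 2 = byte 0 bit 2; 38 bits remain
Read 2: bits[2:3] width=1 -> value=1 (bin 1); offset now 3 = byte 0 bit 3; 37 bits remain
Read 3: bits[3:11] width=8 -> value=86 (bin 01010110); offset now 11 = byte 1 bit 3; 29 bits remain
Read 4: bits[11:12] width=1 -> value=1 (bin 1); offset now 12 = byte 1 bit 4; 28 bits remain
Read 5: bits[12:16] width=4 -> value=6 (bin 0110); offset now 16 = byte 2 bit 0; 24 bits remain

Answer: 2 1 86 1 6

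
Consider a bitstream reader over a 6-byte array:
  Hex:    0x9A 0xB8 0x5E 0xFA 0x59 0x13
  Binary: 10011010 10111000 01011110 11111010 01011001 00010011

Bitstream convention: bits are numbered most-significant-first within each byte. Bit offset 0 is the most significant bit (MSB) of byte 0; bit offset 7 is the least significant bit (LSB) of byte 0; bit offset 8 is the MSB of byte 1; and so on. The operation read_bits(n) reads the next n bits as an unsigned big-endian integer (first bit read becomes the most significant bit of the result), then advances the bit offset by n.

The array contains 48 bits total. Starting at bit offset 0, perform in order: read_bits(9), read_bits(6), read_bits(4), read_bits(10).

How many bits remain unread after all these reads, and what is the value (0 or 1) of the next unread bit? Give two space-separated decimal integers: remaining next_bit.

Answer: 19 0

Derivation:
Read 1: bits[0:9] width=9 -> value=309 (bin 100110101); offset now 9 = byte 1 bit 1; 39 bits remain
Read 2: bits[9:15] width=6 -> value=28 (bin 011100); offset now 15 = byte 1 bit 7; 33 bits remain
Read 3: bits[15:19] width=4 -> value=2 (bin 0010); offset now 19 = byte 2 bit 3; 29 bits remain
Read 4: bits[19:29] width=10 -> value=991 (bin 1111011111); offset now 29 = byte 3 bit 5; 19 bits remain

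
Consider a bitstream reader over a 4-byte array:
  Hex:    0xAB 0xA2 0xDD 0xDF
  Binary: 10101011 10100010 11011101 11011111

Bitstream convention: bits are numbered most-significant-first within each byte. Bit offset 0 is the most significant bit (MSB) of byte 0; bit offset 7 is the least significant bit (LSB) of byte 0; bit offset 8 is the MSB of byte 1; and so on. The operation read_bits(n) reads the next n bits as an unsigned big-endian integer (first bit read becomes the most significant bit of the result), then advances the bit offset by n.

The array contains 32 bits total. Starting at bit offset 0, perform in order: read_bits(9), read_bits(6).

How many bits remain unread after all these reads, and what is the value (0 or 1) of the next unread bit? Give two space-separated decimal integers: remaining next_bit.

Answer: 17 0

Derivation:
Read 1: bits[0:9] width=9 -> value=343 (bin 101010111); offset now 9 = byte 1 bit 1; 23 bits remain
Read 2: bits[9:15] width=6 -> value=17 (bin 010001); offset now 15 = byte 1 bit 7; 17 bits remain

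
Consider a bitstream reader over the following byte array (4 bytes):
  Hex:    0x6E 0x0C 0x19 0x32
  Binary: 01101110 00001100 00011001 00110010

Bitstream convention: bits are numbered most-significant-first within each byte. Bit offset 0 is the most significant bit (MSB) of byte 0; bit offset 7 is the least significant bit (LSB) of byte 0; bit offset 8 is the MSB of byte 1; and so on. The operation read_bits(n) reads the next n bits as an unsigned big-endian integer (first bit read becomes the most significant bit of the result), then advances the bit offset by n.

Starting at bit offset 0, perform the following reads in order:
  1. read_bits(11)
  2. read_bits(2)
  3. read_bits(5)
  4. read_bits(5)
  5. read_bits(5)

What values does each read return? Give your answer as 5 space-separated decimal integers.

Answer: 880 1 16 12 19

Derivation:
Read 1: bits[0:11] width=11 -> value=880 (bin 01101110000); offset now 11 = byte 1 bit 3; 21 bits remain
Read 2: bits[11:13] width=2 -> value=1 (bin 01); offset now 13 = byte 1 bit 5; 19 bits remain
Read 3: bits[13:18] width=5 -> value=16 (bin 10000); offset now 18 = byte 2 bit 2; 14 bits remain
Read 4: bits[18:23] width=5 -> value=12 (bin 01100); offset now 23 = byte 2 bit 7; 9 bits remain
Read 5: bits[23:28] width=5 -> value=19 (bin 10011); offset now 28 = byte 3 bit 4; 4 bits remain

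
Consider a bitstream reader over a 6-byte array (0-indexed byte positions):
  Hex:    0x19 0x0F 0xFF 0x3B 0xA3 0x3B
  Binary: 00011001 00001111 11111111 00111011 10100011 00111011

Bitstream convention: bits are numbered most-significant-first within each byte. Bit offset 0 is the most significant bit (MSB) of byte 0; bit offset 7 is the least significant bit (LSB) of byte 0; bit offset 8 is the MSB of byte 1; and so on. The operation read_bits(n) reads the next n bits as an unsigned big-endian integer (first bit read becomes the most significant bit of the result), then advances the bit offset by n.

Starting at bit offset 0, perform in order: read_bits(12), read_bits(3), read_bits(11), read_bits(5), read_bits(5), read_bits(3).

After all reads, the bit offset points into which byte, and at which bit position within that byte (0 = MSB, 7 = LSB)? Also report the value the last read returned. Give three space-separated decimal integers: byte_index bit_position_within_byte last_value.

Read 1: bits[0:12] width=12 -> value=400 (bin 000110010000); offset now 12 = byte 1 bit 4; 36 bits remain
Read 2: bits[12:15] width=3 -> value=7 (bin 111); offset now 15 = byte 1 bit 7; 33 bits remain
Read 3: bits[15:26] width=11 -> value=2044 (bin 11111111100); offset now 26 = byte 3 bit 2; 22 bits remain
Read 4: bits[26:31] width=5 -> value=29 (bin 11101); offset now 31 = byte 3 bit 7; 17 bits remain
Read 5: bits[31:36] width=5 -> value=26 (bin 11010); offset now 36 = byte 4 bit 4; 12 bits remain
Read 6: bits[36:39] width=3 -> value=1 (bin 001); offset now 39 = byte 4 bit 7; 9 bits remain

Answer: 4 7 1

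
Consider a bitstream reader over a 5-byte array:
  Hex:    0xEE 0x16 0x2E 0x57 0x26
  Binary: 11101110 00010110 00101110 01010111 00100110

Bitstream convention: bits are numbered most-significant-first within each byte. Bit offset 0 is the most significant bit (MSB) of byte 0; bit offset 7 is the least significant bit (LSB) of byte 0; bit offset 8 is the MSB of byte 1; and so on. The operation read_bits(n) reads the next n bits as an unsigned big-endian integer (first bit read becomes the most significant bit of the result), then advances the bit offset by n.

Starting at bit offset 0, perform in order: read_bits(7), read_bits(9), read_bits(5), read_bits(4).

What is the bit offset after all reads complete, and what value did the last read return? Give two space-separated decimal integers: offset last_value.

Read 1: bits[0:7] width=7 -> value=119 (bin 1110111); offset now 7 = byte 0 bit 7; 33 bits remain
Read 2: bits[7:16] width=9 -> value=22 (bin 000010110); offset now 16 = byte 2 bit 0; 24 bits remain
Read 3: bits[16:21] width=5 -> value=5 (bin 00101); offset now 21 = byte 2 bit 5; 19 bits remain
Read 4: bits[21:25] width=4 -> value=12 (bin 1100); offset now 25 = byte 3 bit 1; 15 bits remain

Answer: 25 12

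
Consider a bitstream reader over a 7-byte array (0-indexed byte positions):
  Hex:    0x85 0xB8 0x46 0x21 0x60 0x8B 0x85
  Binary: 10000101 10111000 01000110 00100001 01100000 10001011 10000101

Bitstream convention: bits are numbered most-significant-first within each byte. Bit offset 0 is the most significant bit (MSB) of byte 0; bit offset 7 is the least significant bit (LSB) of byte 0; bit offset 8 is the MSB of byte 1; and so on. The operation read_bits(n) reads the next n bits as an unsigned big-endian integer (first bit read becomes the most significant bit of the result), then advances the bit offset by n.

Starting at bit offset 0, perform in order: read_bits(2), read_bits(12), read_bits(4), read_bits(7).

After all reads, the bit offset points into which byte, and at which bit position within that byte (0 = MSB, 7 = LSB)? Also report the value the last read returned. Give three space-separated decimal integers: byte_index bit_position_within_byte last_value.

Read 1: bits[0:2] width=2 -> value=2 (bin 10); offset now 2 = byte 0 bit 2; 54 bits remain
Read 2: bits[2:14] width=12 -> value=366 (bin 000101101110); offset now 14 = byte 1 bit 6; 42 bits remain
Read 3: bits[14:18] width=4 -> value=1 (bin 0001); offset now 18 = byte 2 bit 2; 38 bits remain
Read 4: bits[18:25] width=7 -> value=12 (bin 0001100); offset now 25 = byte 3 bit 1; 31 bits remain

Answer: 3 1 12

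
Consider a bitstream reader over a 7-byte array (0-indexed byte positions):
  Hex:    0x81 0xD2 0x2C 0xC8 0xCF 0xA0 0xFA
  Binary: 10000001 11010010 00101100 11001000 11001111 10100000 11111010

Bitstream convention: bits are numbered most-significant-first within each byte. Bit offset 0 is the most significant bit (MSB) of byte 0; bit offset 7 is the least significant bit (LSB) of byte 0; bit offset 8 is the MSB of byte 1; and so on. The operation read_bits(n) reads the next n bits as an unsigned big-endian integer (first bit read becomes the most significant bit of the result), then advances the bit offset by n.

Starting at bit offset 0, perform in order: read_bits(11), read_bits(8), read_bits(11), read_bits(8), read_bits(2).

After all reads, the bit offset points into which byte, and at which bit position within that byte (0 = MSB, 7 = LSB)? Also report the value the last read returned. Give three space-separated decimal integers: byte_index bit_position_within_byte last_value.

Answer: 5 0 3

Derivation:
Read 1: bits[0:11] width=11 -> value=1038 (bin 10000001110); offset now 11 = byte 1 bit 3; 45 bits remain
Read 2: bits[11:19] width=8 -> value=145 (bin 10010001); offset now 19 = byte 2 bit 3; 37 bits remain
Read 3: bits[19:30] width=11 -> value=818 (bin 01100110010); offset now 30 = byte 3 bit 6; 26 bits remain
Read 4: bits[30:38] width=8 -> value=51 (bin 00110011); offset now 38 = byte 4 bit 6; 18 bits remain
Read 5: bits[38:40] width=2 -> value=3 (bin 11); offset now 40 = byte 5 bit 0; 16 bits remain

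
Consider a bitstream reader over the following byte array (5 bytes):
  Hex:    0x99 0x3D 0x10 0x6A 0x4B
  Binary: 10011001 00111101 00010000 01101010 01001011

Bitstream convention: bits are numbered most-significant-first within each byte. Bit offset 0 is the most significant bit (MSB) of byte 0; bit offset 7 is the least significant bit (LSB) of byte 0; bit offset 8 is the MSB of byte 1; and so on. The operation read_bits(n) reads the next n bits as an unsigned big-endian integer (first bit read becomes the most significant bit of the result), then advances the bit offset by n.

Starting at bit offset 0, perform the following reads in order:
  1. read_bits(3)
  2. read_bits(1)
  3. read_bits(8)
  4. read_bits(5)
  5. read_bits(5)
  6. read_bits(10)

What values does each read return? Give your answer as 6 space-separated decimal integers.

Answer: 4 1 147 26 4 106

Derivation:
Read 1: bits[0:3] width=3 -> value=4 (bin 100); offset now 3 = byte 0 bit 3; 37 bits remain
Read 2: bits[3:4] width=1 -> value=1 (bin 1); offset now 4 = byte 0 bit 4; 36 bits remain
Read 3: bits[4:12] width=8 -> value=147 (bin 10010011); offset now 12 = byte 1 bit 4; 28 bits remain
Read 4: bits[12:17] width=5 -> value=26 (bin 11010); offset now 17 = byte 2 bit 1; 23 bits remain
Read 5: bits[17:22] width=5 -> value=4 (bin 00100); offset now 22 = byte 2 bit 6; 18 bits remain
Read 6: bits[22:32] width=10 -> value=106 (bin 0001101010); offset now 32 = byte 4 bit 0; 8 bits remain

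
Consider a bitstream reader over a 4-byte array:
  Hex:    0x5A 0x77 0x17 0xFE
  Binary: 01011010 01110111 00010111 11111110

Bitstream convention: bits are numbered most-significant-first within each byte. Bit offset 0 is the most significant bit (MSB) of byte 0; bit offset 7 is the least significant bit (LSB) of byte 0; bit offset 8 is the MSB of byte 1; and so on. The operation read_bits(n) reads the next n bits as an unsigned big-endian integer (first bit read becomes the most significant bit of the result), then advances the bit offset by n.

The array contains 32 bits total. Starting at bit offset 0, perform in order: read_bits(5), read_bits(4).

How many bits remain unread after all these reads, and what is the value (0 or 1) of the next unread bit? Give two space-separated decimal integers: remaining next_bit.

Read 1: bits[0:5] width=5 -> value=11 (bin 01011); offset now 5 = byte 0 bit 5; 27 bits remain
Read 2: bits[5:9] width=4 -> value=4 (bin 0100); offset now 9 = byte 1 bit 1; 23 bits remain

Answer: 23 1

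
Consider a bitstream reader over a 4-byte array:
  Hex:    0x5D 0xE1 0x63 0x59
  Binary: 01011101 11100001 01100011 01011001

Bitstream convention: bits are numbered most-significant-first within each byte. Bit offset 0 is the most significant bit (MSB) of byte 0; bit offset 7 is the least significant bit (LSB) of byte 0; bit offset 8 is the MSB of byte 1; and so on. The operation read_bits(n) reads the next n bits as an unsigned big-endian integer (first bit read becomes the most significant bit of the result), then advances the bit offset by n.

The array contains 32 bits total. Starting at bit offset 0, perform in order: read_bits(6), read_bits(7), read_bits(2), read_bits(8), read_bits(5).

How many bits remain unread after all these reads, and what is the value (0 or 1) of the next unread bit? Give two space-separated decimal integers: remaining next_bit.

Answer: 4 1

Derivation:
Read 1: bits[0:6] width=6 -> value=23 (bin 010111); offset now 6 = byte 0 bit 6; 26 bits remain
Read 2: bits[6:13] width=7 -> value=60 (bin 0111100); offset now 13 = byte 1 bit 5; 19 bits remain
Read 3: bits[13:15] width=2 -> value=0 (bin 00); offset now 15 = byte 1 bit 7; 17 bits remain
Read 4: bits[15:23] width=8 -> value=177 (bin 10110001); offset now 23 = byte 2 bit 7; 9 bits remain
Read 5: bits[23:28] width=5 -> value=21 (bin 10101); offset now 28 = byte 3 bit 4; 4 bits remain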